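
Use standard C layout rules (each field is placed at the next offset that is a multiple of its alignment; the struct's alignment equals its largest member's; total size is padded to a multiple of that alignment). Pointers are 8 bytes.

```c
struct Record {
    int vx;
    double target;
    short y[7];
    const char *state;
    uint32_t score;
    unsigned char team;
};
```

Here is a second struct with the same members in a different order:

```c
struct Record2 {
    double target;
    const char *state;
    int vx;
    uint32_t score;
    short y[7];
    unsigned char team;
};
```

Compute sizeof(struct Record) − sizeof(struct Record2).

0..4  vx  (4B, 4-aligned)
4..8  -- padding (4B)
8..16  target  (8B, 8-aligned)
16..30  y  (14B, 2-aligned)
30..32  -- padding (2B)
32..40  state  (8B, 8-aligned)
40..44  score  (4B, 4-aligned)
44..45  team  (1B, 1-aligned)
45..48  -- tail padding (3B)
sizeof = 48, alignof = 8
— Record2 —
0..8  target  (8B, 8-aligned)
8..16  state  (8B, 8-aligned)
16..20  vx  (4B, 4-aligned)
20..24  score  (4B, 4-aligned)
24..38  y  (14B, 2-aligned)
38..39  team  (1B, 1-aligned)
39..40  -- tail padding (1B)
sizeof = 40, alignof = 8
48 − 40 = 8

8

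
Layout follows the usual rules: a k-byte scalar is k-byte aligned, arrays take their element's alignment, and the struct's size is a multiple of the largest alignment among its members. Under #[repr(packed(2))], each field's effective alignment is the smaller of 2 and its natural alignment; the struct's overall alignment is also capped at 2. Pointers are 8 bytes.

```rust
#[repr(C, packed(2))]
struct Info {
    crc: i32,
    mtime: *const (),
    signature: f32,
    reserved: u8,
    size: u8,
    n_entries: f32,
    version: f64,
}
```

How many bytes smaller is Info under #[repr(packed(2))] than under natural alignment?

10

natural layout:
  @0: crc [4B, align 4] → 4
  +4 pad (align 8)
  @8: mtime [8B, align 8] → 16
  @16: signature [4B, align 4] → 20
  @20: reserved [1B, align 1] → 21
  @21: size [1B, align 1] → 22
  +2 pad (align 4)
  @24: n_entries [4B, align 4] → 28
  +4 pad (align 8)
  @32: version [8B, align 8] → 40
  size 40, align 8
packed(2) layout:
  @0: crc [4B, align 2] → 4
  @4: mtime [8B, align 2] → 12
  @12: signature [4B, align 2] → 16
  @16: reserved [1B, align 1] → 17
  @17: size [1B, align 1] → 18
  @18: n_entries [4B, align 2] → 22
  @22: version [8B, align 2] → 30
  size 30, align 2
40 − 30 = 10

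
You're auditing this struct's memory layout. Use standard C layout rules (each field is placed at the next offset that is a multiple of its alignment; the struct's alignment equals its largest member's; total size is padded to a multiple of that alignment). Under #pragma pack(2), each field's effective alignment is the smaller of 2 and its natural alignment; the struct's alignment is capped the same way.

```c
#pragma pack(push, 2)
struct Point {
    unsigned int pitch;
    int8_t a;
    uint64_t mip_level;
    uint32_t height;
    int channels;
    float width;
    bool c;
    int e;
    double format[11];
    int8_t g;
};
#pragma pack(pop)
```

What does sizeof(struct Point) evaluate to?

122 bytes

pitch at 0 (size 4, align 2) → ends 4
a at 4 (size 1, align 1) → ends 5
pad 1 to align 2 for mip_level
mip_level at 6 (size 8, align 2) → ends 14
height at 14 (size 4, align 2) → ends 18
channels at 18 (size 4, align 2) → ends 22
width at 22 (size 4, align 2) → ends 26
c at 26 (size 1, align 1) → ends 27
pad 1 to align 2 for e
e at 28 (size 4, align 2) → ends 32
format at 32 (size 88, align 2) → ends 120
g at 120 (size 1, align 1) → ends 121
tail pad 1 to reach multiple of 2
total 122 bytes, alignment 2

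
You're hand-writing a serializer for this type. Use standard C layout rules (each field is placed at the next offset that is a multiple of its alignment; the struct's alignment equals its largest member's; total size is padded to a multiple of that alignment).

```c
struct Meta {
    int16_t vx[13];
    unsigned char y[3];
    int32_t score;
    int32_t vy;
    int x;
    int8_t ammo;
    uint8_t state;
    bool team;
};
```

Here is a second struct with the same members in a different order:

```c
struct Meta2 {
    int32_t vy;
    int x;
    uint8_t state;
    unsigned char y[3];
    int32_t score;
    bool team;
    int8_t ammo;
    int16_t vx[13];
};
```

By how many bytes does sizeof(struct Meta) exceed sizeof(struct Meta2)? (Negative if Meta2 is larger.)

4

vx at 0 (size 26, align 2) → ends 26
y at 26 (size 3, align 1) → ends 29
pad 3 to align 4 for score
score at 32 (size 4, align 4) → ends 36
vy at 36 (size 4, align 4) → ends 40
x at 40 (size 4, align 4) → ends 44
ammo at 44 (size 1, align 1) → ends 45
state at 45 (size 1, align 1) → ends 46
team at 46 (size 1, align 1) → ends 47
tail pad 1 to reach multiple of 4
total 48 bytes, alignment 4
— Meta2 —
vy at 0 (size 4, align 4) → ends 4
x at 4 (size 4, align 4) → ends 8
state at 8 (size 1, align 1) → ends 9
y at 9 (size 3, align 1) → ends 12
score at 12 (size 4, align 4) → ends 16
team at 16 (size 1, align 1) → ends 17
ammo at 17 (size 1, align 1) → ends 18
vx at 18 (size 26, align 2) → ends 44
total 44 bytes, alignment 4
48 − 44 = 4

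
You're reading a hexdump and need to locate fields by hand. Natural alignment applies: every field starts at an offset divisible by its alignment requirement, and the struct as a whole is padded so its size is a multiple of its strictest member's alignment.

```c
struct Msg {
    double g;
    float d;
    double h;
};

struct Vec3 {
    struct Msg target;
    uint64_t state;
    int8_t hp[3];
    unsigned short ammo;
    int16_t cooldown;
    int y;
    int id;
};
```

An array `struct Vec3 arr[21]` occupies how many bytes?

1008

Msg: @0: g [8B, align 8] → 8; @8: d [4B, align 4] → 12; +4 pad (align 8); @16: h [8B, align 8] → 24; size 24, align 8
@0: target [24B, align 8] → 24
@24: state [8B, align 8] → 32
@32: hp [3B, align 1] → 35
+1 pad (align 2)
@36: ammo [2B, align 2] → 38
@38: cooldown [2B, align 2] → 40
@40: y [4B, align 4] → 44
@44: id [4B, align 4] → 48
size 48, align 8
array of 21: 21 × 48 = 1008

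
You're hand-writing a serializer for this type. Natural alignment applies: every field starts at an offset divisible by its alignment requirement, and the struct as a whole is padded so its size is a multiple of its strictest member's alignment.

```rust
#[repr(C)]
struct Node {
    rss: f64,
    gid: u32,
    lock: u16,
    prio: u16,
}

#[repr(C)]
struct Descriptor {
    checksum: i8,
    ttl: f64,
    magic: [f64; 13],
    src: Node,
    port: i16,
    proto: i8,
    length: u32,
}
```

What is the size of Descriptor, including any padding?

Node: rss at 0 (size 8, align 8) → ends 8; gid at 8 (size 4, align 4) → ends 12; lock at 12 (size 2, align 2) → ends 14; prio at 14 (size 2, align 2) → ends 16; total 16 bytes, alignment 8
checksum at 0 (size 1, align 1) → ends 1
pad 7 to align 8 for ttl
ttl at 8 (size 8, align 8) → ends 16
magic at 16 (size 104, align 8) → ends 120
src at 120 (size 16, align 8) → ends 136
port at 136 (size 2, align 2) → ends 138
proto at 138 (size 1, align 1) → ends 139
pad 1 to align 4 for length
length at 140 (size 4, align 4) → ends 144
total 144 bytes, alignment 8

144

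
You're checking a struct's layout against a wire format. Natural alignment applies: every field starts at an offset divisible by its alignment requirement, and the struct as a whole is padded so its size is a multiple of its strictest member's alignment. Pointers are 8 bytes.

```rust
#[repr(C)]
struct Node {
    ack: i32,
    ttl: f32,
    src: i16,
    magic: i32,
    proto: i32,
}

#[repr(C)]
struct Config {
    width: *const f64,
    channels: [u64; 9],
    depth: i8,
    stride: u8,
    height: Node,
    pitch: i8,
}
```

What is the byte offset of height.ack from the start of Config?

Node: 0..4  ack  (4B, 4-aligned); 4..8  ttl  (4B, 4-aligned); 8..10  src  (2B, 2-aligned); 10..12  -- padding (2B); 12..16  magic  (4B, 4-aligned); 16..20  proto  (4B, 4-aligned); sizeof = 20, alignof = 4
0..8  width  (8B, 8-aligned)
8..80  channels  (72B, 8-aligned)
80..81  depth  (1B, 1-aligned)
81..82  stride  (1B, 1-aligned)
82..84  -- padding (2B)
84..104  height  (20B, 4-aligned)
within Node: ack at 0
84 + 0 = 84

84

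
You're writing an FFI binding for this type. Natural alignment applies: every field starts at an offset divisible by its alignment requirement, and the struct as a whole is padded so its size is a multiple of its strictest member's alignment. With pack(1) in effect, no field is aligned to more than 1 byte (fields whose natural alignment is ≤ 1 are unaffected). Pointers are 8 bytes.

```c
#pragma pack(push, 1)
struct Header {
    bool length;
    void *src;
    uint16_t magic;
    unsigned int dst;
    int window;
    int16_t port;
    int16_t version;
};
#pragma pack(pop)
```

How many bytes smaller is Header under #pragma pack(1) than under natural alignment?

9

natural layout:
  0..1  length  (1B, 1-aligned)
  1..8  -- padding (7B)
  8..16  src  (8B, 8-aligned)
  16..18  magic  (2B, 2-aligned)
  18..20  -- padding (2B)
  20..24  dst  (4B, 4-aligned)
  24..28  window  (4B, 4-aligned)
  28..30  port  (2B, 2-aligned)
  30..32  version  (2B, 2-aligned)
  sizeof = 32, alignof = 8
packed(1) layout:
  0..1  length  (1B, 1-aligned)
  1..9  src  (8B, 1-aligned)
  9..11  magic  (2B, 1-aligned)
  11..15  dst  (4B, 1-aligned)
  15..19  window  (4B, 1-aligned)
  19..21  port  (2B, 1-aligned)
  21..23  version  (2B, 1-aligned)
  sizeof = 23, alignof = 1
32 − 23 = 9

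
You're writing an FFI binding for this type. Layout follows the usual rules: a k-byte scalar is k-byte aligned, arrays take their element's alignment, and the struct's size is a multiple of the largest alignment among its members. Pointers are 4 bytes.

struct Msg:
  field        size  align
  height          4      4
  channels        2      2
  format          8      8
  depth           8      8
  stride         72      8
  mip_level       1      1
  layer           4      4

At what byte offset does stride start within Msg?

24

height at 0 (size 4, align 4) → ends 4
channels at 4 (size 2, align 2) → ends 6
pad 2 to align 8 for format
format at 8 (size 8, align 8) → ends 16
depth at 16 (size 8, align 8) → ends 24
stride at 24 (size 72, align 8) → ends 96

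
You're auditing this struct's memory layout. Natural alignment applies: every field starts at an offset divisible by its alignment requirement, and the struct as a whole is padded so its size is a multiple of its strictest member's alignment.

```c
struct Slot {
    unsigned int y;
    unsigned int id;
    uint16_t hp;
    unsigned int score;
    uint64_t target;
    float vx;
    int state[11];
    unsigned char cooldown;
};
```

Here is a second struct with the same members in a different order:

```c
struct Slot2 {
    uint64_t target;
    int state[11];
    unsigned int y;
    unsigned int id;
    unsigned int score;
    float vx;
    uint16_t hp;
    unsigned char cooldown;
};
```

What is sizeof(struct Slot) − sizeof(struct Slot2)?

8

@0: y [4B, align 4] → 4
@4: id [4B, align 4] → 8
@8: hp [2B, align 2] → 10
+2 pad (align 4)
@12: score [4B, align 4] → 16
@16: target [8B, align 8] → 24
@24: vx [4B, align 4] → 28
@28: state [44B, align 4] → 72
@72: cooldown [1B, align 1] → 73
+7 tail pad (align 8)
size 80, align 8
— Slot2 —
@0: target [8B, align 8] → 8
@8: state [44B, align 4] → 52
@52: y [4B, align 4] → 56
@56: id [4B, align 4] → 60
@60: score [4B, align 4] → 64
@64: vx [4B, align 4] → 68
@68: hp [2B, align 2] → 70
@70: cooldown [1B, align 1] → 71
+1 tail pad (align 8)
size 72, align 8
80 − 72 = 8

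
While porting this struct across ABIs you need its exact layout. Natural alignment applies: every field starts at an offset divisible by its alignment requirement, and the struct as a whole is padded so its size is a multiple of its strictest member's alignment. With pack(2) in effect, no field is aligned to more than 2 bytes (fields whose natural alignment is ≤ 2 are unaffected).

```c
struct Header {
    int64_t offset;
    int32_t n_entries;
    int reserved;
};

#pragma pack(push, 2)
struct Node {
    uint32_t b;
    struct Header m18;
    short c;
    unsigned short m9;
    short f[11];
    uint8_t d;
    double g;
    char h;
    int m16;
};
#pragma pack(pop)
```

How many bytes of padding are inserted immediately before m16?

1

Header: @0: offset [8B, align 8] → 8; @8: n_entries [4B, align 4] → 12; @12: reserved [4B, align 4] → 16; size 16, align 8
@0: b [4B, align 2] → 4
@4: m18 [16B, align 2] → 20
@20: c [2B, align 2] → 22
@22: m9 [2B, align 2] → 24
@24: f [22B, align 2] → 46
@46: d [1B, align 1] → 47
+1 pad (align 2)
@48: g [8B, align 2] → 56
@56: h [1B, align 1] → 57
+1 pad (align 2)
@58: m16 [4B, align 2] → 62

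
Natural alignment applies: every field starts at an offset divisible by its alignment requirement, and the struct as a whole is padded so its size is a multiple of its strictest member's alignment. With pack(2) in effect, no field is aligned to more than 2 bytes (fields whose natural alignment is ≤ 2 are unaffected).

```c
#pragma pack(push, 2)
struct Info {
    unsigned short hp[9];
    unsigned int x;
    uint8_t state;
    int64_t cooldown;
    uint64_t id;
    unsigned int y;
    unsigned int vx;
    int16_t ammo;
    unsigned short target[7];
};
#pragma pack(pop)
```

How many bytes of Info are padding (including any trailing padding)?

1

0..18  hp  (18B, 2-aligned)
18..22  x  (4B, 2-aligned)
22..23  state  (1B, 1-aligned)
23..24  -- padding (1B)
24..32  cooldown  (8B, 2-aligned)
32..40  id  (8B, 2-aligned)
40..44  y  (4B, 2-aligned)
44..48  vx  (4B, 2-aligned)
48..50  ammo  (2B, 2-aligned)
50..64  target  (14B, 2-aligned)
sizeof = 64, alignof = 2
data bytes 63, size 64 → padding 1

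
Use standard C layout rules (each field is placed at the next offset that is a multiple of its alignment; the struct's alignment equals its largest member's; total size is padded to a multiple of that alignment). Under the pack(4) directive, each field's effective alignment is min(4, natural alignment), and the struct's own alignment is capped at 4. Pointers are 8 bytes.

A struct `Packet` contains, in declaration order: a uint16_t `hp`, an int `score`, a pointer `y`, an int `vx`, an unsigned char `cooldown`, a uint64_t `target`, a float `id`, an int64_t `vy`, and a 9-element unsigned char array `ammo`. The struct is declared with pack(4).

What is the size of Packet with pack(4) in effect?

@0: hp [2B, align 2] → 2
+2 pad (align 4)
@4: score [4B, align 4] → 8
@8: y [8B, align 4] → 16
@16: vx [4B, align 4] → 20
@20: cooldown [1B, align 1] → 21
+3 pad (align 4)
@24: target [8B, align 4] → 32
@32: id [4B, align 4] → 36
@36: vy [8B, align 4] → 44
@44: ammo [9B, align 1] → 53
+3 tail pad (align 4)
size 56, align 4

56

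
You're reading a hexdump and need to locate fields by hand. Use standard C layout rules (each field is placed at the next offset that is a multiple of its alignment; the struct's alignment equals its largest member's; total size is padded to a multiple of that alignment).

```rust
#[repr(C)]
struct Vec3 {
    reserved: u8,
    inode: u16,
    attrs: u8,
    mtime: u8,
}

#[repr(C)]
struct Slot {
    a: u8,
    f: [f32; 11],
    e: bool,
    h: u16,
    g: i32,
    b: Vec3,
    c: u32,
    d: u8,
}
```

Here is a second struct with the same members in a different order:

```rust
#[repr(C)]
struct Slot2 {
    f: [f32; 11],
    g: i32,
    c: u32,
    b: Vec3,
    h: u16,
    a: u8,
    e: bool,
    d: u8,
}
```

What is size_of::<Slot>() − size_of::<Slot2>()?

8

Vec3: @0: reserved [1B, align 1] → 1; +1 pad (align 2); @2: inode [2B, align 2] → 4; @4: attrs [1B, align 1] → 5; @5: mtime [1B, align 1] → 6; size 6, align 2
@0: a [1B, align 1] → 1
+3 pad (align 4)
@4: f [44B, align 4] → 48
@48: e [1B, align 1] → 49
+1 pad (align 2)
@50: h [2B, align 2] → 52
@52: g [4B, align 4] → 56
@56: b [6B, align 2] → 62
+2 pad (align 4)
@64: c [4B, align 4] → 68
@68: d [1B, align 1] → 69
+3 tail pad (align 4)
size 72, align 4
— Slot2 —
@0: f [44B, align 4] → 44
@44: g [4B, align 4] → 48
@48: c [4B, align 4] → 52
@52: b [6B, align 2] → 58
@58: h [2B, align 2] → 60
@60: a [1B, align 1] → 61
@61: e [1B, align 1] → 62
@62: d [1B, align 1] → 63
+1 tail pad (align 4)
size 64, align 4
72 − 64 = 8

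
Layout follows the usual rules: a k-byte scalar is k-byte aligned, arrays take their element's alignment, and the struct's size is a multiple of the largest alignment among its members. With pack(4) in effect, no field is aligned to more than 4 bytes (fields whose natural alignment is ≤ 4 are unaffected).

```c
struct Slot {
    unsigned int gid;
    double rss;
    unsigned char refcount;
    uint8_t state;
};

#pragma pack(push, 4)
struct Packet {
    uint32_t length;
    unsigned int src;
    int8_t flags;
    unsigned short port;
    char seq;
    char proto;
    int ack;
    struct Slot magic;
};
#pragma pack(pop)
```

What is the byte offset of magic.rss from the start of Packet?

28

Slot: @0: gid [4B, align 4] → 4; +4 pad (align 8); @8: rss [8B, align 8] → 16; @16: refcount [1B, align 1] → 17; @17: state [1B, align 1] → 18; +6 tail pad (align 8); size 24, align 8
@0: length [4B, align 4] → 4
@4: src [4B, align 4] → 8
@8: flags [1B, align 1] → 9
+1 pad (align 2)
@10: port [2B, align 2] → 12
@12: seq [1B, align 1] → 13
@13: proto [1B, align 1] → 14
+2 pad (align 4)
@16: ack [4B, align 4] → 20
@20: magic [24B, align 4] → 44
within Slot: rss at 8
20 + 8 = 28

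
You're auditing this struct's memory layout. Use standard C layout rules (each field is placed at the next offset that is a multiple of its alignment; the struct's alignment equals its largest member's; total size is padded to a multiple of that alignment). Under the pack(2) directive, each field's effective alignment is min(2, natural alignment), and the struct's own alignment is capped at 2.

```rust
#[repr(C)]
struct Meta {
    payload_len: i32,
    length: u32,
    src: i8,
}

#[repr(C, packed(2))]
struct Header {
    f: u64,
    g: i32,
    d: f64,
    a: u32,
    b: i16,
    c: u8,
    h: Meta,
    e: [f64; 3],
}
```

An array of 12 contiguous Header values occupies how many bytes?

768

Meta: 0..4  payload_len  (4B, 4-aligned); 4..8  length  (4B, 4-aligned); 8..9  src  (1B, 1-aligned); 9..12  -- tail padding (3B); sizeof = 12, alignof = 4
0..8  f  (8B, 2-aligned)
8..12  g  (4B, 2-aligned)
12..20  d  (8B, 2-aligned)
20..24  a  (4B, 2-aligned)
24..26  b  (2B, 2-aligned)
26..27  c  (1B, 1-aligned)
27..28  -- padding (1B)
28..40  h  (12B, 2-aligned)
40..64  e  (24B, 2-aligned)
sizeof = 64, alignof = 2
array of 12: 12 × 64 = 768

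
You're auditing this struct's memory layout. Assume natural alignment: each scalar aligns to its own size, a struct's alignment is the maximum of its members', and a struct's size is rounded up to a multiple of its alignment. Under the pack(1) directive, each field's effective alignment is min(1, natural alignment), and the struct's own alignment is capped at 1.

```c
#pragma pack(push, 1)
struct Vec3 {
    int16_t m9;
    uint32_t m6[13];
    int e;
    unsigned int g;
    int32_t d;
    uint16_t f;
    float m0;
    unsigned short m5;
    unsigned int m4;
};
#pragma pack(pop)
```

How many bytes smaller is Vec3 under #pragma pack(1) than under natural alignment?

6

natural layout:
  0..2  m9  (2B, 2-aligned)
  2..4  -- padding (2B)
  4..56  m6  (52B, 4-aligned)
  56..60  e  (4B, 4-aligned)
  60..64  g  (4B, 4-aligned)
  64..68  d  (4B, 4-aligned)
  68..70  f  (2B, 2-aligned)
  70..72  -- padding (2B)
  72..76  m0  (4B, 4-aligned)
  76..78  m5  (2B, 2-aligned)
  78..80  -- padding (2B)
  80..84  m4  (4B, 4-aligned)
  sizeof = 84, alignof = 4
packed(1) layout:
  0..2  m9  (2B, 1-aligned)
  2..54  m6  (52B, 1-aligned)
  54..58  e  (4B, 1-aligned)
  58..62  g  (4B, 1-aligned)
  62..66  d  (4B, 1-aligned)
  66..68  f  (2B, 1-aligned)
  68..72  m0  (4B, 1-aligned)
  72..74  m5  (2B, 1-aligned)
  74..78  m4  (4B, 1-aligned)
  sizeof = 78, alignof = 1
84 − 78 = 6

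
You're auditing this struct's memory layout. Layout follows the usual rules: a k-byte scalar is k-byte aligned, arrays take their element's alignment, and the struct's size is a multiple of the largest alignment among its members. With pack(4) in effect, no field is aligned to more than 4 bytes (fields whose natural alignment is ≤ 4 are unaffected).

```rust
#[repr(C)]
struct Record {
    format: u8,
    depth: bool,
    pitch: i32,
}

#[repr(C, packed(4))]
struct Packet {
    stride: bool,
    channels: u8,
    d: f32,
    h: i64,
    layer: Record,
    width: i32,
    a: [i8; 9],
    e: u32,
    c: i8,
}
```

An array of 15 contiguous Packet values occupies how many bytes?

720

Record: 0..1  format  (1B, 1-aligned); 1..2  depth  (1B, 1-aligned); 2..4  -- padding (2B); 4..8  pitch  (4B, 4-aligned); sizeof = 8, alignof = 4
0..1  stride  (1B, 1-aligned)
1..2  channels  (1B, 1-aligned)
2..4  -- padding (2B)
4..8  d  (4B, 4-aligned)
8..16  h  (8B, 4-aligned)
16..24  layer  (8B, 4-aligned)
24..28  width  (4B, 4-aligned)
28..37  a  (9B, 1-aligned)
37..40  -- padding (3B)
40..44  e  (4B, 4-aligned)
44..45  c  (1B, 1-aligned)
45..48  -- tail padding (3B)
sizeof = 48, alignof = 4
array of 15: 15 × 48 = 720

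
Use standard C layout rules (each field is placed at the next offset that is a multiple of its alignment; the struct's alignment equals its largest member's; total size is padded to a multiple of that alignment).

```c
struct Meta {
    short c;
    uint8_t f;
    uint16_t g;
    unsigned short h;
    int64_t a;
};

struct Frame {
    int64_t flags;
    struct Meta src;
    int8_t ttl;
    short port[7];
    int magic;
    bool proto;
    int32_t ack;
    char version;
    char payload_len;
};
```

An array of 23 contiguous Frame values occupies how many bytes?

1288

Meta: @0: c [2B, align 2] → 2; @2: f [1B, align 1] → 3; +1 pad (align 2); @4: g [2B, align 2] → 6; @6: h [2B, align 2] → 8; @8: a [8B, align 8] → 16; size 16, align 8
@0: flags [8B, align 8] → 8
@8: src [16B, align 8] → 24
@24: ttl [1B, align 1] → 25
+1 pad (align 2)
@26: port [14B, align 2] → 40
@40: magic [4B, align 4] → 44
@44: proto [1B, align 1] → 45
+3 pad (align 4)
@48: ack [4B, align 4] → 52
@52: version [1B, align 1] → 53
@53: payload_len [1B, align 1] → 54
+2 tail pad (align 8)
size 56, align 8
array of 23: 23 × 56 = 1288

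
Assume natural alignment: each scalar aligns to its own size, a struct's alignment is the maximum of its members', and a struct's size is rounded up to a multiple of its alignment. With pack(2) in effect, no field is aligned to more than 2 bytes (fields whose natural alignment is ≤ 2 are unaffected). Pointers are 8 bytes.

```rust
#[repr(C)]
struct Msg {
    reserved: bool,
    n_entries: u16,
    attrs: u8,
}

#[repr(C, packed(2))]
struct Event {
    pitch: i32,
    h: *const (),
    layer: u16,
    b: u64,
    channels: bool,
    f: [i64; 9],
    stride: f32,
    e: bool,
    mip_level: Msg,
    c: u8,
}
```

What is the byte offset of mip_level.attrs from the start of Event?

Msg: 0..1  reserved  (1B, 1-aligned); 1..2  -- padding (1B); 2..4  n_entries  (2B, 2-aligned); 4..5  attrs  (1B, 1-aligned); 5..6  -- tail padding (1B); sizeof = 6, alignof = 2
0..4  pitch  (4B, 2-aligned)
4..12  h  (8B, 2-aligned)
12..14  layer  (2B, 2-aligned)
14..22  b  (8B, 2-aligned)
22..23  channels  (1B, 1-aligned)
23..24  -- padding (1B)
24..96  f  (72B, 2-aligned)
96..100  stride  (4B, 2-aligned)
100..101  e  (1B, 1-aligned)
101..102  -- padding (1B)
102..108  mip_level  (6B, 2-aligned)
within Msg: attrs at 4
102 + 4 = 106

106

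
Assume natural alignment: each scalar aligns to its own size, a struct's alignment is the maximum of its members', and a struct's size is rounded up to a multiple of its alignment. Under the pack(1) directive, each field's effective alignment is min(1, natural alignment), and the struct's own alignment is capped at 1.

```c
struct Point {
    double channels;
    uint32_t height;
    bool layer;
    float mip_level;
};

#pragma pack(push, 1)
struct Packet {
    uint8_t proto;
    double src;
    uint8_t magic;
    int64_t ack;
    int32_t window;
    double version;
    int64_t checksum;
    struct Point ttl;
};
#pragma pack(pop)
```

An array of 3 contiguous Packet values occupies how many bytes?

186

Point: @0: channels [8B, align 8] → 8; @8: height [4B, align 4] → 12; @12: layer [1B, align 1] → 13; +3 pad (align 4); @16: mip_level [4B, align 4] → 20; +4 tail pad (align 8); size 24, align 8
@0: proto [1B, align 1] → 1
@1: src [8B, align 1] → 9
@9: magic [1B, align 1] → 10
@10: ack [8B, align 1] → 18
@18: window [4B, align 1] → 22
@22: version [8B, align 1] → 30
@30: checksum [8B, align 1] → 38
@38: ttl [24B, align 1] → 62
size 62, align 1
array of 3: 3 × 62 = 186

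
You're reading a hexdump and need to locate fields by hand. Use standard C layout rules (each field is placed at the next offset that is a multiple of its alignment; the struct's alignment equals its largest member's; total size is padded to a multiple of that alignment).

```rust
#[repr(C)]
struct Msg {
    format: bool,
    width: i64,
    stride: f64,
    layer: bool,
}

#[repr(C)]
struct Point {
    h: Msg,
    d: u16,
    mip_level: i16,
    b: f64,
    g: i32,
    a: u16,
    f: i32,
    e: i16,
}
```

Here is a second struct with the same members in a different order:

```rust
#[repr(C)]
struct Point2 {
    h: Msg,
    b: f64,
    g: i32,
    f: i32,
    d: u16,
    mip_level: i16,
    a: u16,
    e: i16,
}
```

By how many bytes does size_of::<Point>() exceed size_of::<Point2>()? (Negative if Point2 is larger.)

Msg: format at 0 (size 1, align 1) → ends 1; pad 7 to align 8 for width; width at 8 (size 8, align 8) → ends 16; stride at 16 (size 8, align 8) → ends 24; layer at 24 (size 1, align 1) → ends 25; tail pad 7 to reach multiple of 8; total 32 bytes, alignment 8
h at 0 (size 32, align 8) → ends 32
d at 32 (size 2, align 2) → ends 34
mip_level at 34 (size 2, align 2) → ends 36
pad 4 to align 8 for b
b at 40 (size 8, align 8) → ends 48
g at 48 (size 4, align 4) → ends 52
a at 52 (size 2, align 2) → ends 54
pad 2 to align 4 for f
f at 56 (size 4, align 4) → ends 60
e at 60 (size 2, align 2) → ends 62
tail pad 2 to reach multiple of 8
total 64 bytes, alignment 8
— Point2 —
h at 0 (size 32, align 8) → ends 32
b at 32 (size 8, align 8) → ends 40
g at 40 (size 4, align 4) → ends 44
f at 44 (size 4, align 4) → ends 48
d at 48 (size 2, align 2) → ends 50
mip_level at 50 (size 2, align 2) → ends 52
a at 52 (size 2, align 2) → ends 54
e at 54 (size 2, align 2) → ends 56
total 56 bytes, alignment 8
64 − 56 = 8

8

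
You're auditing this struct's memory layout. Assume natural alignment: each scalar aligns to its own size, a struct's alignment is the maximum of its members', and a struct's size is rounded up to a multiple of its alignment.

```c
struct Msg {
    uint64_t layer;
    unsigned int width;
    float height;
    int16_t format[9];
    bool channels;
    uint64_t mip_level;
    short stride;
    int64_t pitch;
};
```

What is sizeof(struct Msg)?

0..8  layer  (8B, 8-aligned)
8..12  width  (4B, 4-aligned)
12..16  height  (4B, 4-aligned)
16..34  format  (18B, 2-aligned)
34..35  channels  (1B, 1-aligned)
35..40  -- padding (5B)
40..48  mip_level  (8B, 8-aligned)
48..50  stride  (2B, 2-aligned)
50..56  -- padding (6B)
56..64  pitch  (8B, 8-aligned)
sizeof = 64, alignof = 8

64 bytes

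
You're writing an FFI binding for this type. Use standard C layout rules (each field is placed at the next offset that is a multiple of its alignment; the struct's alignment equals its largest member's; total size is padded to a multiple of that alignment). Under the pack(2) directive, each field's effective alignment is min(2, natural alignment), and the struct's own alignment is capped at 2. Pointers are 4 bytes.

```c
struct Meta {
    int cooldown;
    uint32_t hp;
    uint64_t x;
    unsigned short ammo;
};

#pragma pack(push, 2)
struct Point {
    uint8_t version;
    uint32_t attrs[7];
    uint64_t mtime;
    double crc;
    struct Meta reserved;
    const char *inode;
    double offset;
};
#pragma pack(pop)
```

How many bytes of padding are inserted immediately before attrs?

1

Meta: 0..4  cooldown  (4B, 4-aligned); 4..8  hp  (4B, 4-aligned); 8..16  x  (8B, 8-aligned); 16..18  ammo  (2B, 2-aligned); 18..24  -- tail padding (6B); sizeof = 24, alignof = 8
0..1  version  (1B, 1-aligned)
1..2  -- padding (1B)
2..30  attrs  (28B, 2-aligned)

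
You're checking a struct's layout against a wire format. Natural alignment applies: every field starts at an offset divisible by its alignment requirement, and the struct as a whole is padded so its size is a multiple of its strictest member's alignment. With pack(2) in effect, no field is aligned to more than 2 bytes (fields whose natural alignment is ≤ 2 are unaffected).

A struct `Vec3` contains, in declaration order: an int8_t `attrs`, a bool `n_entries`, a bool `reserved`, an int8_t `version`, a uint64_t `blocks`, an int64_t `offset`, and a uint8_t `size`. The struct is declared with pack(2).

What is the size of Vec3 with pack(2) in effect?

@0: attrs [1B, align 1] → 1
@1: n_entries [1B, align 1] → 2
@2: reserved [1B, align 1] → 3
@3: version [1B, align 1] → 4
@4: blocks [8B, align 2] → 12
@12: offset [8B, align 2] → 20
@20: size [1B, align 1] → 21
+1 tail pad (align 2)
size 22, align 2

22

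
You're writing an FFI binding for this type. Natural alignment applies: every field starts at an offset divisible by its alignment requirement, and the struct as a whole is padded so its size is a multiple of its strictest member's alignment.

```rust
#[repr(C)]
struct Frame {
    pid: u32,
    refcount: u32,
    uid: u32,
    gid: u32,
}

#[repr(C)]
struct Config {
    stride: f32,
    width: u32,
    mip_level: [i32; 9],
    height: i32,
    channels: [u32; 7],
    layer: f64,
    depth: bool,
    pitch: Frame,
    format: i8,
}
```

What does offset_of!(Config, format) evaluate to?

108

Frame: pid at 0 (size 4, align 4) → ends 4; refcount at 4 (size 4, align 4) → ends 8; uid at 8 (size 4, align 4) → ends 12; gid at 12 (size 4, align 4) → ends 16; total 16 bytes, alignment 4
stride at 0 (size 4, align 4) → ends 4
width at 4 (size 4, align 4) → ends 8
mip_level at 8 (size 36, align 4) → ends 44
height at 44 (size 4, align 4) → ends 48
channels at 48 (size 28, align 4) → ends 76
pad 4 to align 8 for layer
layer at 80 (size 8, align 8) → ends 88
depth at 88 (size 1, align 1) → ends 89
pad 3 to align 4 for pitch
pitch at 92 (size 16, align 4) → ends 108
format at 108 (size 1, align 1) → ends 109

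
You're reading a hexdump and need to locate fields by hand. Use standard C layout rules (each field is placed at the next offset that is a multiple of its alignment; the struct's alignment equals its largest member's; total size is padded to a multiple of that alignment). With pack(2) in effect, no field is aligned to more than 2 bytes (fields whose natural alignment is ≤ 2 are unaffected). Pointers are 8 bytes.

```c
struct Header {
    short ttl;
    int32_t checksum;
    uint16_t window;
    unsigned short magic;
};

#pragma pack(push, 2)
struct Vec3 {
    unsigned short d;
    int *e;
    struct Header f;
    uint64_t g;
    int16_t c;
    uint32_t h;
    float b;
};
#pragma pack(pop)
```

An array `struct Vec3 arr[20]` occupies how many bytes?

Header: 0..2  ttl  (2B, 2-aligned); 2..4  -- padding (2B); 4..8  checksum  (4B, 4-aligned); 8..10  window  (2B, 2-aligned); 10..12  magic  (2B, 2-aligned); sizeof = 12, alignof = 4
0..2  d  (2B, 2-aligned)
2..10  e  (8B, 2-aligned)
10..22  f  (12B, 2-aligned)
22..30  g  (8B, 2-aligned)
30..32  c  (2B, 2-aligned)
32..36  h  (4B, 2-aligned)
36..40  b  (4B, 2-aligned)
sizeof = 40, alignof = 2
array of 20: 20 × 40 = 800

800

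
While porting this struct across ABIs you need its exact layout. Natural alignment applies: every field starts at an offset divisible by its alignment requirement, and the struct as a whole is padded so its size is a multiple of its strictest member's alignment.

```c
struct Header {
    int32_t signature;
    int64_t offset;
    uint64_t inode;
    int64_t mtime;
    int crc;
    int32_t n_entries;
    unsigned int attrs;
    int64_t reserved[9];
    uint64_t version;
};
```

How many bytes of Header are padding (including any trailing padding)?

0..4  signature  (4B, 4-aligned)
4..8  -- padding (4B)
8..16  offset  (8B, 8-aligned)
16..24  inode  (8B, 8-aligned)
24..32  mtime  (8B, 8-aligned)
32..36  crc  (4B, 4-aligned)
36..40  n_entries  (4B, 4-aligned)
40..44  attrs  (4B, 4-aligned)
44..48  -- padding (4B)
48..120  reserved  (72B, 8-aligned)
120..128  version  (8B, 8-aligned)
sizeof = 128, alignof = 8
data bytes 120, size 128 → padding 8

8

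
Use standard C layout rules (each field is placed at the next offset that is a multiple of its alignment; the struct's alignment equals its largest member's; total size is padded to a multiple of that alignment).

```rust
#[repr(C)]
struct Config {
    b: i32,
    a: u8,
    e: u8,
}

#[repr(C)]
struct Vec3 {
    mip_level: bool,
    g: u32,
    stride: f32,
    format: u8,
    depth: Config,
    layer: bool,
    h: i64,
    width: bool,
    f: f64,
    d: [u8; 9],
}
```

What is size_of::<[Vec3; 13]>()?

Config: b at 0 (size 4, align 4) → ends 4; a at 4 (size 1, align 1) → ends 5; e at 5 (size 1, align 1) → ends 6; tail pad 2 to reach multiple of 4; total 8 bytes, alignment 4
mip_level at 0 (size 1, align 1) → ends 1
pad 3 to align 4 for g
g at 4 (size 4, align 4) → ends 8
stride at 8 (size 4, align 4) → ends 12
format at 12 (size 1, align 1) → ends 13
pad 3 to align 4 for depth
depth at 16 (size 8, align 4) → ends 24
layer at 24 (size 1, align 1) → ends 25
pad 7 to align 8 for h
h at 32 (size 8, align 8) → ends 40
width at 40 (size 1, align 1) → ends 41
pad 7 to align 8 for f
f at 48 (size 8, align 8) → ends 56
d at 56 (size 9, align 1) → ends 65
tail pad 7 to reach multiple of 8
total 72 bytes, alignment 8
array of 13: 13 × 72 = 936

936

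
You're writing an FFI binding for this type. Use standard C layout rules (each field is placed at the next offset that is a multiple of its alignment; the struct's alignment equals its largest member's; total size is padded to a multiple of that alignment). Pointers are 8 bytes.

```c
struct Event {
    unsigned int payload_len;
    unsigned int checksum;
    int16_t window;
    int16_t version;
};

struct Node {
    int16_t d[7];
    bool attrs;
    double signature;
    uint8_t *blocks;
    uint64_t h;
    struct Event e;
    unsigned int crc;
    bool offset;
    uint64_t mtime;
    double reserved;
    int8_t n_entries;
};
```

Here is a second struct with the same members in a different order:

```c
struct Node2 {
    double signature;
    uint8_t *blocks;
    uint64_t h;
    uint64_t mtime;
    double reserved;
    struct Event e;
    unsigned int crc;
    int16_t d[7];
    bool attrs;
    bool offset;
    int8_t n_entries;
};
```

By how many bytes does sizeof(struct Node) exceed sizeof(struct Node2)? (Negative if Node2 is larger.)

8

Event: payload_len at 0 (size 4, align 4) → ends 4; checksum at 4 (size 4, align 4) → ends 8; window at 8 (size 2, align 2) → ends 10; version at 10 (size 2, align 2) → ends 12; total 12 bytes, alignment 4
d at 0 (size 14, align 2) → ends 14
attrs at 14 (size 1, align 1) → ends 15
pad 1 to align 8 for signature
signature at 16 (size 8, align 8) → ends 24
blocks at 24 (size 8, align 8) → ends 32
h at 32 (size 8, align 8) → ends 40
e at 40 (size 12, align 4) → ends 52
crc at 52 (size 4, align 4) → ends 56
offset at 56 (size 1, align 1) → ends 57
pad 7 to align 8 for mtime
mtime at 64 (size 8, align 8) → ends 72
reserved at 72 (size 8, align 8) → ends 80
n_entries at 80 (size 1, align 1) → ends 81
tail pad 7 to reach multiple of 8
total 88 bytes, alignment 8
— Node2 —
signature at 0 (size 8, align 8) → ends 8
blocks at 8 (size 8, align 8) → ends 16
h at 16 (size 8, align 8) → ends 24
mtime at 24 (size 8, align 8) → ends 32
reserved at 32 (size 8, align 8) → ends 40
e at 40 (size 12, align 4) → ends 52
crc at 52 (size 4, align 4) → ends 56
d at 56 (size 14, align 2) → ends 70
attrs at 70 (size 1, align 1) → ends 71
offset at 71 (size 1, align 1) → ends 72
n_entries at 72 (size 1, align 1) → ends 73
tail pad 7 to reach multiple of 8
total 80 bytes, alignment 8
88 − 80 = 8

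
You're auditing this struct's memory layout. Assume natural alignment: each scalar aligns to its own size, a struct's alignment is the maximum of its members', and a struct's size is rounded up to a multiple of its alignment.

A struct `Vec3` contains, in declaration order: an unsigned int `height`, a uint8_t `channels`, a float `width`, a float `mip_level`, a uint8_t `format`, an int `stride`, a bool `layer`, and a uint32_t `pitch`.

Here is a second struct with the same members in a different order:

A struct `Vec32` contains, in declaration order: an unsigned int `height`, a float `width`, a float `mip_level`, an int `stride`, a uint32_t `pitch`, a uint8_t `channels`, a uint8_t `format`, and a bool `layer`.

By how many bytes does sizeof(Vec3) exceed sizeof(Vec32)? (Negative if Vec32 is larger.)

8

0..4  height  (4B, 4-aligned)
4..5  channels  (1B, 1-aligned)
5..8  -- padding (3B)
8..12  width  (4B, 4-aligned)
12..16  mip_level  (4B, 4-aligned)
16..17  format  (1B, 1-aligned)
17..20  -- padding (3B)
20..24  stride  (4B, 4-aligned)
24..25  layer  (1B, 1-aligned)
25..28  -- padding (3B)
28..32  pitch  (4B, 4-aligned)
sizeof = 32, alignof = 4
— Vec32 —
0..4  height  (4B, 4-aligned)
4..8  width  (4B, 4-aligned)
8..12  mip_level  (4B, 4-aligned)
12..16  stride  (4B, 4-aligned)
16..20  pitch  (4B, 4-aligned)
20..21  channels  (1B, 1-aligned)
21..22  format  (1B, 1-aligned)
22..23  layer  (1B, 1-aligned)
23..24  -- tail padding (1B)
sizeof = 24, alignof = 4
32 − 24 = 8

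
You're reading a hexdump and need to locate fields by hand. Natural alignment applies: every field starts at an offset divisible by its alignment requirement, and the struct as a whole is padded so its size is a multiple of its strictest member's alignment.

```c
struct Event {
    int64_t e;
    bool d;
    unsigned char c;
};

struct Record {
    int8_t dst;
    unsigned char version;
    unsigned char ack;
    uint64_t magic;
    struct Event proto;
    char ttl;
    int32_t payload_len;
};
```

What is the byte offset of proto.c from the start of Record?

25

Event: 0..8  e  (8B, 8-aligned); 8..9  d  (1B, 1-aligned); 9..10  c  (1B, 1-aligned); 10..16  -- tail padding (6B); sizeof = 16, alignof = 8
0..1  dst  (1B, 1-aligned)
1..2  version  (1B, 1-aligned)
2..3  ack  (1B, 1-aligned)
3..8  -- padding (5B)
8..16  magic  (8B, 8-aligned)
16..32  proto  (16B, 8-aligned)
within Event: c at 9
16 + 9 = 25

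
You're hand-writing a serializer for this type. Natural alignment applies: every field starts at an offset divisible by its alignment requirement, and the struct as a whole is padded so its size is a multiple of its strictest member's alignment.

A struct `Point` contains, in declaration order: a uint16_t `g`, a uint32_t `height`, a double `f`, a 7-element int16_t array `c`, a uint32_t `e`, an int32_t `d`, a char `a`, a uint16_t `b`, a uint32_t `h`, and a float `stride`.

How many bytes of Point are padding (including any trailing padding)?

9

@0: g [2B, align 2] → 2
+2 pad (align 4)
@4: height [4B, align 4] → 8
@8: f [8B, align 8] → 16
@16: c [14B, align 2] → 30
+2 pad (align 4)
@32: e [4B, align 4] → 36
@36: d [4B, align 4] → 40
@40: a [1B, align 1] → 41
+1 pad (align 2)
@42: b [2B, align 2] → 44
@44: h [4B, align 4] → 48
@48: stride [4B, align 4] → 52
+4 tail pad (align 8)
size 56, align 8
data bytes 47, size 56 → padding 9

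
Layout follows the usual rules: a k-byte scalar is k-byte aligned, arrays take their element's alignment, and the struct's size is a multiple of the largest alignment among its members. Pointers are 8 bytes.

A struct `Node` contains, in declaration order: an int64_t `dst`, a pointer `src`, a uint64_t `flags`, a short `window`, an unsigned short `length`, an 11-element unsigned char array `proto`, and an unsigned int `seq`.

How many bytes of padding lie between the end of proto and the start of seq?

0..8  dst  (8B, 8-aligned)
8..16  src  (8B, 8-aligned)
16..24  flags  (8B, 8-aligned)
24..26  window  (2B, 2-aligned)
26..28  length  (2B, 2-aligned)
28..39  proto  (11B, 1-aligned)
39..40  -- padding (1B)
40..44  seq  (4B, 4-aligned)

1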